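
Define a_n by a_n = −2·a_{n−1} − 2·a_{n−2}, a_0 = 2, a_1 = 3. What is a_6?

40

With companion matrix Q = [[−2, −2], [1, 0]], [a_n, a_{n−1}]ᵀ = Q·[a_{n−1}, a_{n−2}]ᵀ, so [a_6, a_5]ᵀ = Q⁵·[a_1, a_0]ᵀ.
Q⁵ = [[8, 8], [−4, 0]], giving [a_6, a_5]ᵀ = [[40], [−12]].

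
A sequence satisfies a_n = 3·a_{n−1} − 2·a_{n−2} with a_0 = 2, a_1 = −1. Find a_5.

With companion matrix M = [[3, −2], [1, 0]], [a_n, a_{n−1}]ᵀ = M·[a_{n−1}, a_{n−2}]ᵀ, so [a_5, a_4]ᵀ = M^4·[a_1, a_0]ᵀ.
M^4 = [[31, −30], [15, −14]], giving [a_5, a_4]ᵀ = [[−91], [−43]].

−91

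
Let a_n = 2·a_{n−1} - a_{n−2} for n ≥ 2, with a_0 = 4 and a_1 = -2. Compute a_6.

-32

With companion matrix C = [[2, -1], [1, 0]], [a_n, a_{n−1}]ᵀ = C·[a_{n−1}, a_{n−2}]ᵀ, so [a_6, a_5]ᵀ = C^5·[a_1, a_0]ᵀ.
C^5 = [[6, -5], [5, -4]], giving [a_6, a_5]ᵀ = [[-32], [-26]].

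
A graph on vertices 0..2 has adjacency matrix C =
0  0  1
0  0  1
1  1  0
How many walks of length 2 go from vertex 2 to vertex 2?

The number of length-2 walks from vertex 2 to vertex 2 is entry (2,2) of C², where C is the adjacency matrix.
C² = [[1, 1, 0], [1, 1, 0], [0, 0, 2]]

2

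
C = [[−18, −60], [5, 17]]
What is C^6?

[[2724, 7980], [−665, −1931]]

tr C = −1 and det C = −6, so the characteristic polynomial is λ² − (−1)λ + (−6) with roots −3 and 2.
Eigenvectors give P = [[4, −3], [−1, 1]] with P⁻¹ = [[1, 3], [1, 4]], and C = P·diag(−3, 2)·P⁻¹.
Then C^6 = P·diag(729, 64)·P⁻¹ = [[2916, −192], [−729, 64]] · [[1, 3], [1, 4]] = [[2724, 7980], [−665, −1931]].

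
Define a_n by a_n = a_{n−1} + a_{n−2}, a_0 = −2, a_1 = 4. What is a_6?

With companion matrix C = [[1, 1], [1, 0]], [a_n, a_{n−1}]ᵀ = C·[a_{n−1}, a_{n−2}]ᵀ, so [a_6, a_5]ᵀ = C⁵·[a_1, a_0]ᵀ.
C⁵ = [[8, 5], [5, 3]], giving [a_6, a_5]ᵀ = [[22], [14]].

22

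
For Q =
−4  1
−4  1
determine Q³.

[[−36, 9], [−36, 9]]

Q² = [[12, −3], [12, −3]]
Q³ = [[−36, 9], [−36, 9]]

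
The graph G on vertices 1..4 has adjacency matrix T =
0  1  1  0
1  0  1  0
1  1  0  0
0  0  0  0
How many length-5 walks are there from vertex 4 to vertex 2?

0

The number of length-5 walks from vertex 4 to vertex 2 is entry (4,2) of T⁵, where T is the adjacency matrix.
T² = [[2, 1, 1, 0], [1, 2, 1, 0], [1, 1, 2, 0], [0, 0, 0, 0]]
T³ = [[2, 3, 3, 0], [3, 2, 3, 0], [3, 3, 2, 0], [0, 0, 0, 0]]
T⁴ = [[6, 5, 5, 0], [5, 6, 5, 0], [5, 5, 6, 0], [0, 0, 0, 0]]
T⁵ = [[10, 11, 11, 0], [11, 10, 11, 0], [11, 11, 10, 0], [0, 0, 0, 0]]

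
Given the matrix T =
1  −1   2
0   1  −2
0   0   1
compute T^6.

[[1, −6, 42], [0, 1, −12], [0, 0, 1]]

T = I + N where N = [[0, −1, 2], [0, 0, −2], [0, 0, 0]] is strictly upper-triangular, so N^3 = 0.
(I + N)^6 = I + 6·N + 15·N^2 = [[1, −6, 42], [0, 1, −12], [0, 0, 1]].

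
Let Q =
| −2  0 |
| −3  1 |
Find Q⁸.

tr Q = −1 and det Q = −2, so the characteristic polynomial is λ² − (−1)λ + (−2) with roots −2 and 1.
Eigenvectors give P = [[1, 0], [1, −1]] with P⁻¹ = [[1, 0], [1, −1]], and Q = P·diag(−2, 1)·P⁻¹.
Then Q⁸ = P·diag(256, 1)·P⁻¹ = [[256, 0], [256, −1]] · [[1, 0], [1, −1]] = [[256, 0], [255, 1]].

[[256, 0], [255, 1]]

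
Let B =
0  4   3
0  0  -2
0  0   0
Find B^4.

B is strictly triangular, hence nilpotent: B^3 = 0, so B^4 = 0.

[[0, 0, 0], [0, 0, 0], [0, 0, 0]]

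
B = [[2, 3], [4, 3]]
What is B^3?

B^2 = [[16, 15], [20, 21]]
B^3 = [[92, 93], [124, 123]]

[[92, 93], [124, 123]]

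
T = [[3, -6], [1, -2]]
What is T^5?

[[3, -6], [1, -2]]

T² = T (a projection; rank 1, trace 1), so T^5 = T.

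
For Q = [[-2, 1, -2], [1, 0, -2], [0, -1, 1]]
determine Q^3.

[[-10, 5, -10], [7, 2, -6], [1, -4, 7]]

Q^2 = [[5, 0, 0], [-2, 3, -4], [-1, -1, 3]]
Q^3 = [[-10, 5, -10], [7, 2, -6], [1, -4, 7]]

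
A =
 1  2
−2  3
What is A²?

[[−3, 8], [−8, 5]]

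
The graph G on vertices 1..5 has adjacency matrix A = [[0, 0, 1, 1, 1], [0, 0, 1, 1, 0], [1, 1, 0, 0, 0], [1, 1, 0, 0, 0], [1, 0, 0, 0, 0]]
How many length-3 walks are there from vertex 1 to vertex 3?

The number of length-3 walks from vertex 1 to vertex 3 is entry (1,3) of A^3, where A is the adjacency matrix.
A^2 = [[3, 2, 0, 0, 0], [2, 2, 0, 0, 0], [0, 0, 2, 2, 1], [0, 0, 2, 2, 1], [0, 0, 1, 1, 1]]
A^3 = [[0, 0, 5, 5, 3], [0, 0, 4, 4, 2], [5, 4, 0, 0, 0], [5, 4, 0, 0, 0], [3, 2, 0, 0, 0]]

5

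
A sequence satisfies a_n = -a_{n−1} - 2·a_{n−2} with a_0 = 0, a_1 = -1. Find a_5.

With companion matrix M = [[-1, -2], [1, 0]], [a_n, a_{n−1}]ᵀ = M·[a_{n−1}, a_{n−2}]ᵀ, so [a_5, a_4]ᵀ = M⁴·[a_1, a_0]ᵀ.
M⁴ = [[-1, -6], [3, 2]], giving [a_5, a_4]ᵀ = [[1], [-3]].

1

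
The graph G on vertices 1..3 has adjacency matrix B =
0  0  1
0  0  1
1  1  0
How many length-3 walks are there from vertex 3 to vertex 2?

The number of length-3 walks from vertex 3 to vertex 2 is entry (3,2) of B³, where B is the adjacency matrix.
B² = [[1, 1, 0], [1, 1, 0], [0, 0, 2]]
B³ = [[0, 0, 2], [0, 0, 2], [2, 2, 0]]

2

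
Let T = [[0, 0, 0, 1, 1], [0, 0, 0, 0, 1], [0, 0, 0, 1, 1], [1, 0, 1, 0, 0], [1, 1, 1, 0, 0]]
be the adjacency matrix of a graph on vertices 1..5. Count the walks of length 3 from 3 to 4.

The number of length-3 walks from vertex 3 to vertex 4 is entry (3,4) of T^3, where T is the adjacency matrix.
T^2 = [[2, 1, 2, 0, 0], [1, 1, 1, 0, 0], [2, 1, 2, 0, 0], [0, 0, 0, 2, 2], [0, 0, 0, 2, 3]]
T^3 = [[0, 0, 0, 4, 5], [0, 0, 0, 2, 3], [0, 0, 0, 4, 5], [4, 2, 4, 0, 0], [5, 3, 5, 0, 0]]

4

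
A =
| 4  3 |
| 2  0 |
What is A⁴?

[[580, 336], [224, 132]]

A² = [[22, 12], [8, 6]]
A³ = [[112, 66], [44, 24]]
A⁴ = [[580, 336], [224, 132]]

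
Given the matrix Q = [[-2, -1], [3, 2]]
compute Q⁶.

Q² = I (check: tr Q = 0 and det Q = -1), so Q⁶ = I since 6 is even.

[[1, 0], [0, 1]]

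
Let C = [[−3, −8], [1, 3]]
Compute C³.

C² = I (check: tr C = 0 and det C = −1), so C³ = C since 3 is odd.

[[−3, −8], [1, 3]]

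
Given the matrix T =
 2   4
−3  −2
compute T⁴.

[[64, 0], [0, 64]]

T² = [[−8, 0], [0, −8]]
T³ = [[−16, −32], [24, 16]]
T⁴ = [[64, 0], [0, 64]]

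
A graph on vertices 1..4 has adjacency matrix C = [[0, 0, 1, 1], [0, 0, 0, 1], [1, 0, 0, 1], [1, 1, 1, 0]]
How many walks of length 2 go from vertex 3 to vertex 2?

1

The number of length-2 walks from vertex 3 to vertex 2 is entry (3,2) of C^2, where C is the adjacency matrix.
C^2 = [[2, 1, 1, 1], [1, 1, 1, 0], [1, 1, 2, 1], [1, 0, 1, 3]]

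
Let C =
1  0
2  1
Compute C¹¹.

[[1, 0], [22, 1]]

C = I + N where N = [[0, 0], [2, 0]] is strictly lower-triangular, so N² = 0.
(I + N)¹¹ = I + 11·N = [[1, 0], [22, 1]].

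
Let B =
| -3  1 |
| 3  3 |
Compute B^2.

[[12, 0], [0, 12]]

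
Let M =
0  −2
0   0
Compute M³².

M is strictly triangular, hence nilpotent: M² = 0, so M³² = 0.

[[0, 0], [0, 0]]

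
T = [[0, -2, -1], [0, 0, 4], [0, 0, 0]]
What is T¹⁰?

T is strictly triangular, hence nilpotent: T³ = 0, so T¹⁰ = 0.

[[0, 0, 0], [0, 0, 0], [0, 0, 0]]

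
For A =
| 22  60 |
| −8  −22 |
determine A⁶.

[[64, 0], [0, 64]]

tr A = 0 and det A = −4, so the characteristic polynomial is λ² − (0)λ + (−4) with roots 2 and −2.
Eigenvectors give P = [[−3, −5], [1, 2]] with P⁻¹ = [[−2, −5], [1, 3]], and A = P·diag(2, −2)·P⁻¹.
Then A⁶ = P·diag(64, 64)·P⁻¹ = [[−192, −320], [64, 128]] · [[−2, −5], [1, 3]] = [[64, 0], [0, 64]].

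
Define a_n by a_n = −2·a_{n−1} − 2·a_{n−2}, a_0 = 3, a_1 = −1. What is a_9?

−16

With companion matrix T = [[−2, −2], [1, 0]], [a_n, a_{n−1}]ᵀ = T·[a_{n−1}, a_{n−2}]ᵀ, so [a_9, a_8]ᵀ = T⁸·[a_1, a_0]ᵀ.
T⁸ = [[16, 0], [0, 16]], giving [a_9, a_8]ᵀ = [[−16], [48]].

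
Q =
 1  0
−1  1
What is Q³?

[[1, 0], [−3, 1]]

Q = I + N where N = [[0, 0], [−1, 0]] is strictly lower-triangular, so N² = 0.
(I + N)³ = I + 3·N = [[1, 0], [−3, 1]].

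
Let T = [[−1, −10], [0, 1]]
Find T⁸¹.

T² = I (check: tr T = 0 and det T = −1), so T⁸¹ = T since 81 is odd.

[[−1, −10], [0, 1]]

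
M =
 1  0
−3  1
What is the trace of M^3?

2

M = I + N where N = [[0, 0], [−3, 0]] is strictly lower-triangular, so N^2 = 0.
(I + N)^3 = I + 3·N = [[1, 0], [−9, 1]].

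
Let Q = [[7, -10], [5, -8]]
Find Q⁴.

tr Q = -1 and det Q = -6, so the characteristic polynomial is λ² − (-1)λ + (-6) with roots -3 and 2.
Eigenvectors give P = [[1, 2], [1, 1]] with P⁻¹ = [[-1, 2], [1, -1]], and Q = P·diag(-3, 2)·P⁻¹.
Then Q⁴ = P·diag(81, 16)·P⁻¹ = [[81, 32], [81, 16]] · [[-1, 2], [1, -1]] = [[-49, 130], [-65, 146]].

[[-49, 130], [-65, 146]]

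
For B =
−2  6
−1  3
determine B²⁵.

B² = B (a projection; rank 1, trace 1), so B²⁵ = B.

[[−2, 6], [−1, 3]]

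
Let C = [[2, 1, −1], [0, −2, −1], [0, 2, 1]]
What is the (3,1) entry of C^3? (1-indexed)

C^2 = [[4, −2, −4], [0, 2, 1], [0, −2, −1]]
C^3 = [[8, 0, −6], [0, −2, −1], [0, 2, 1]]

0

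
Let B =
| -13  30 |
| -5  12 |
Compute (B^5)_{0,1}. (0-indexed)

1650

tr B = -1 and det B = -6, so the characteristic polynomial is λ² − (-1)λ + (-6) with roots -3 and 2.
Eigenvectors give P = [[3, 2], [1, 1]] with P⁻¹ = [[1, -2], [-1, 3]], and B = P·diag(-3, 2)·P⁻¹.
Then B^5 = P·diag(-243, 32)·P⁻¹ = [[-729, 64], [-243, 32]] · [[1, -2], [-1, 3]] = [[-793, 1650], [-275, 582]].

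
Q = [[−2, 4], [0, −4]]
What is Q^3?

[[−8, 112], [0, −64]]

Q^2 = [[4, −24], [0, 16]]
Q^3 = [[−8, 112], [0, −64]]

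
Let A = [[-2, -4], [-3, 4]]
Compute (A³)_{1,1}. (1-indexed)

-8

A² = [[16, -8], [-6, 28]]
A³ = [[-8, -96], [-72, 136]]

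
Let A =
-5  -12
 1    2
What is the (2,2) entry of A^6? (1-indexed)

-188

tr A = -3 and det A = 2, so the characteristic polynomial is λ² − (-3)λ + (2) with roots -1 and -2.
Eigenvectors give P = [[3, 4], [-1, -1]] with P⁻¹ = [[-1, -4], [1, 3]], and A = P·diag(-1, -2)·P⁻¹.
Then A^6 = P·diag(1, 64)·P⁻¹ = [[3, 256], [-1, -64]] · [[-1, -4], [1, 3]] = [[253, 756], [-63, -188]].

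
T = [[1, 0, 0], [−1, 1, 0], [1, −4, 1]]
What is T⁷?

[[1, 0, 0], [−7, 1, 0], [91, −28, 1]]

T = I + N where N = [[0, 0, 0], [−1, 0, 0], [1, −4, 0]] is strictly lower-triangular, so N³ = 0.
(I + N)⁷ = I + 7·N + 21·N² = [[1, 0, 0], [−7, 1, 0], [91, −28, 1]].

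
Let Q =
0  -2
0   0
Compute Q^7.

[[0, 0], [0, 0]]

Q is strictly triangular, hence nilpotent: Q^2 = 0, so Q^7 = 0.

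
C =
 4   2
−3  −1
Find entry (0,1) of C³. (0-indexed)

tr C = 3 and det C = 2, so the characteristic polynomial is λ² − (3)λ + (2) with roots 1 and 2.
Eigenvectors give P = [[−2, −1], [3, 1]] with P⁻¹ = [[1, 1], [−3, −2]], and C = P·diag(1, 2)·P⁻¹.
Then C³ = P·diag(1, 8)·P⁻¹ = [[−2, −8], [3, 8]] · [[1, 1], [−3, −2]] = [[22, 14], [−21, −13]].

14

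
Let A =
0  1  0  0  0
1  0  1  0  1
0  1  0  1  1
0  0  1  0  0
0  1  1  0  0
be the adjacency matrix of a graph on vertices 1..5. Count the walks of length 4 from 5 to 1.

The number of length-4 walks from vertex 5 to vertex 1 is entry (5,1) of A⁴, where A is the adjacency matrix.
A² = [[1, 0, 1, 0, 1], [0, 3, 1, 1, 1], [1, 1, 3, 0, 1], [0, 1, 0, 1, 1], [1, 1, 1, 1, 2]]
A³ = [[0, 3, 1, 1, 1], [3, 2, 5, 1, 4], [1, 5, 2, 3, 4], [1, 1, 3, 0, 1], [1, 4, 4, 1, 2]]
A⁴ = [[3, 2, 5, 1, 4], [2, 12, 7, 5, 7], [5, 7, 12, 2, 7], [1, 5, 2, 3, 4], [4, 7, 7, 4, 8]]

4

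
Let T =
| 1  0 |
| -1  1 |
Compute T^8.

[[1, 0], [-8, 1]]

T = I + N where N = [[0, 0], [-1, 0]] is strictly lower-triangular, so N^2 = 0.
(I + N)^8 = I + 8·N = [[1, 0], [-8, 1]].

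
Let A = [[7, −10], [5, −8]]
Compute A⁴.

tr A = −1 and det A = −6, so the characteristic polynomial is λ² − (−1)λ + (−6) with roots −3 and 2.
Eigenvectors give P = [[−1, 2], [−1, 1]] with P⁻¹ = [[1, −2], [1, −1]], and A = P·diag(−3, 2)·P⁻¹.
Then A⁴ = P·diag(81, 16)·P⁻¹ = [[−81, 32], [−81, 16]] · [[1, −2], [1, −1]] = [[−49, 130], [−65, 146]].

[[−49, 130], [−65, 146]]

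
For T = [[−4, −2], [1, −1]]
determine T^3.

tr T = −5 and det T = 6, so the characteristic polynomial is λ² − (−5)λ + (6) with roots −3 and −2.
Eigenvectors give P = [[2, 1], [−1, −1]] with P⁻¹ = [[1, 1], [−1, −2]], and T = P·diag(−3, −2)·P⁻¹.
Then T^3 = P·diag(−27, −8)·P⁻¹ = [[−54, −8], [27, 8]] · [[1, 1], [−1, −2]] = [[−46, −38], [19, 11]].

[[−46, −38], [19, 11]]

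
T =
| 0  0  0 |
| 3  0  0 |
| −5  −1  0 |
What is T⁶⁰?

[[0, 0, 0], [0, 0, 0], [0, 0, 0]]

T is strictly triangular, hence nilpotent: T³ = 0, so T⁶⁰ = 0.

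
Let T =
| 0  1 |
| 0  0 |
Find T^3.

T is strictly triangular, hence nilpotent: T^2 = 0, so T^3 = 0.

[[0, 0], [0, 0]]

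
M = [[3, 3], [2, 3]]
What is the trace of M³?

M² = [[15, 18], [12, 15]]
M³ = [[81, 99], [66, 81]]

162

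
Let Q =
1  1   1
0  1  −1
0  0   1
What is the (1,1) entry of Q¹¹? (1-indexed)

1

Q = I + N where N = [[0, 1, 1], [0, 0, −1], [0, 0, 0]] is strictly upper-triangular, so N³ = 0.
(I + N)¹¹ = I + 11·N + 55·N² = [[1, 11, −44], [0, 1, −11], [0, 0, 1]].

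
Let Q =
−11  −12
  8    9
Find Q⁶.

tr Q = −2 and det Q = −3, so the characteristic polynomial is λ² − (−2)λ + (−3) with roots 1 and −3.
Eigenvectors give P = [[−1, 3], [1, −2]] with P⁻¹ = [[2, 3], [1, 1]], and Q = P·diag(1, −3)·P⁻¹.
Then Q⁶ = P·diag(1, 729)·P⁻¹ = [[−1, 2187], [1, −1458]] · [[2, 3], [1, 1]] = [[2185, 2184], [−1456, −1455]].

[[2185, 2184], [−1456, −1455]]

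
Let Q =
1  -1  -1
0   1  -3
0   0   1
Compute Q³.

Q = I + N where N = [[0, -1, -1], [0, 0, -3], [0, 0, 0]] is strictly upper-triangular, so N³ = 0.
(I + N)³ = I + 3·N + 3·N² = [[1, -3, 6], [0, 1, -9], [0, 0, 1]].

[[1, -3, 6], [0, 1, -9], [0, 0, 1]]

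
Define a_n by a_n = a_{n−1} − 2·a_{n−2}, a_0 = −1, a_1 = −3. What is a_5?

−3

With companion matrix A = [[1, −2], [1, 0]], [a_n, a_{n−1}]ᵀ = A·[a_{n−1}, a_{n−2}]ᵀ, so [a_5, a_4]ᵀ = A^4·[a_1, a_0]ᵀ.
A^4 = [[−1, 6], [−3, 2]], giving [a_5, a_4]ᵀ = [[−3], [7]].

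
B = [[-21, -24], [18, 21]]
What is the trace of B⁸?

tr B = 0 and det B = -9, so the characteristic polynomial is λ² − (0)λ + (-9) with roots 3 and -3.
Eigenvectors give P = [[1, 4], [-1, -3]] with P⁻¹ = [[-3, -4], [1, 1]], and B = P·diag(3, -3)·P⁻¹.
Then B⁸ = P·diag(6561, 6561)·P⁻¹ = [[6561, 26244], [-6561, -19683]] · [[-3, -4], [1, 1]] = [[6561, 0], [0, 6561]].

13122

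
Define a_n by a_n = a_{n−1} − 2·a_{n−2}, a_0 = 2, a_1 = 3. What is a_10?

With companion matrix A = [[1, −2], [1, 0]], [a_n, a_{n−1}]ᵀ = A·[a_{n−1}, a_{n−2}]ᵀ, so [a_10, a_9]ᵀ = A⁹·[a_1, a_0]ᵀ.
A⁹ = [[−11, 34], [−17, 6]], giving [a_10, a_9]ᵀ = [[35], [−39]].

35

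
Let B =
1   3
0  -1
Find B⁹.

[[1, 3], [0, -1]]

B² = I (check: tr B = 0 and det B = -1), so B⁹ = B since 9 is odd.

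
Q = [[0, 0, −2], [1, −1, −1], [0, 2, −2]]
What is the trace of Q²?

1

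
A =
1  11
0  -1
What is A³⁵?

A² = I (check: tr A = 0 and det A = -1), so A³⁵ = A since 35 is odd.

[[1, 11], [0, -1]]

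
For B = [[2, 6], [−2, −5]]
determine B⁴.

tr B = −3 and det B = 2, so the characteristic polynomial is λ² − (−3)λ + (2) with roots −1 and −2.
Eigenvectors give P = [[2, 3], [−1, −2]] with P⁻¹ = [[2, 3], [−1, −2]], and B = P·diag(−1, −2)·P⁻¹.
Then B⁴ = P·diag(1, 16)·P⁻¹ = [[2, 48], [−1, −32]] · [[2, 3], [−1, −2]] = [[−44, −90], [30, 61]].

[[−44, −90], [30, 61]]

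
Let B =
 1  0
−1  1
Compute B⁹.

B = I + N where N = [[0, 0], [−1, 0]] is strictly lower-triangular, so N² = 0.
(I + N)⁹ = I + 9·N = [[1, 0], [−9, 1]].

[[1, 0], [−9, 1]]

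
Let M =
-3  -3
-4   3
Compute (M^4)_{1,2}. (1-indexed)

M^2 = [[21, 0], [0, 21]]
M^3 = [[-63, -63], [-84, 63]]
M^4 = [[441, 0], [0, 441]]

0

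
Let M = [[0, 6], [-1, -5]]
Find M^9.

[[37830, 115026], [-19171, -58025]]

tr M = -5 and det M = 6, so the characteristic polynomial is λ² − (-5)λ + (6) with roots -3 and -2.
Eigenvectors give P = [[2, 3], [-1, -1]] with P⁻¹ = [[-1, -3], [1, 2]], and M = P·diag(-3, -2)·P⁻¹.
Then M^9 = P·diag(-19683, -512)·P⁻¹ = [[-39366, -1536], [19683, 512]] · [[-1, -3], [1, 2]] = [[37830, 115026], [-19171, -58025]].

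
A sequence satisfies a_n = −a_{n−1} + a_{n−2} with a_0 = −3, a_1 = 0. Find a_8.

With companion matrix Q = [[−1, 1], [1, 0]], [a_n, a_{n−1}]ᵀ = Q·[a_{n−1}, a_{n−2}]ᵀ, so [a_8, a_7]ᵀ = Q⁷·[a_1, a_0]ᵀ.
Q⁷ = [[−21, 13], [13, −8]], giving [a_8, a_7]ᵀ = [[−39], [24]].

−39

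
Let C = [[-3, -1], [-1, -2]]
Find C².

[[10, 5], [5, 5]]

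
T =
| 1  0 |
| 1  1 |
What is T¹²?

T = I + N where N = [[0, 0], [1, 0]] is strictly lower-triangular, so N² = 0.
(I + N)¹² = I + 12·N = [[1, 0], [12, 1]].

[[1, 0], [12, 1]]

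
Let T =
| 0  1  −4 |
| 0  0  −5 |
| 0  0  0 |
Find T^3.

T is strictly triangular, hence nilpotent: T^3 = 0, so T^3 = 0.

[[0, 0, 0], [0, 0, 0], [0, 0, 0]]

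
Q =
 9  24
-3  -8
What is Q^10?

Q² = Q (a projection; rank 1, trace 1), so Q^10 = Q.

[[9, 24], [-3, -8]]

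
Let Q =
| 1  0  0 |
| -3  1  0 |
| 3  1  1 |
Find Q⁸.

Q = I + N where N = [[0, 0, 0], [-3, 0, 0], [3, 1, 0]] is strictly lower-triangular, so N³ = 0.
(I + N)⁸ = I + 8·N + 28·N² = [[1, 0, 0], [-24, 1, 0], [-60, 8, 1]].

[[1, 0, 0], [-24, 1, 0], [-60, 8, 1]]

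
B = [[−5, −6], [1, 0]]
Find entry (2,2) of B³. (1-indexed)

30

tr B = −5 and det B = 6, so the characteristic polynomial is λ² − (−5)λ + (6) with roots −2 and −3.
Eigenvectors give P = [[−2, 3], [1, −1]] with P⁻¹ = [[1, 3], [1, 2]], and B = P·diag(−2, −3)·P⁻¹.
Then B³ = P·diag(−8, −27)·P⁻¹ = [[16, −81], [−8, 27]] · [[1, 3], [1, 2]] = [[−65, −114], [19, 30]].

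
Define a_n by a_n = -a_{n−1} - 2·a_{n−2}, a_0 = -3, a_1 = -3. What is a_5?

21

With companion matrix C = [[-1, -2], [1, 0]], [a_n, a_{n−1}]ᵀ = C·[a_{n−1}, a_{n−2}]ᵀ, so [a_5, a_4]ᵀ = C⁴·[a_1, a_0]ᵀ.
C⁴ = [[-1, -6], [3, 2]], giving [a_5, a_4]ᵀ = [[21], [-15]].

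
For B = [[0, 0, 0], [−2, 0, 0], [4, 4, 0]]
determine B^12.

B is strictly triangular, hence nilpotent: B^3 = 0, so B^12 = 0.

[[0, 0, 0], [0, 0, 0], [0, 0, 0]]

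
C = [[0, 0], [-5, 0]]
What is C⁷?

C is strictly triangular, hence nilpotent: C² = 0, so C⁷ = 0.

[[0, 0], [0, 0]]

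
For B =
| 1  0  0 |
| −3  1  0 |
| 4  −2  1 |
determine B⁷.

[[1, 0, 0], [−21, 1, 0], [154, −14, 1]]

B = I + N where N = [[0, 0, 0], [−3, 0, 0], [4, −2, 0]] is strictly lower-triangular, so N³ = 0.
(I + N)⁷ = I + 7·N + 21·N² = [[1, 0, 0], [−21, 1, 0], [154, −14, 1]].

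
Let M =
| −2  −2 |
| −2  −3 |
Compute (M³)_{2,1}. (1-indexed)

M² = [[8, 10], [10, 13]]
M³ = [[−36, −46], [−46, −59]]

−46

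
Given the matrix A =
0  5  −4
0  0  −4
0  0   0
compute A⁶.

[[0, 0, 0], [0, 0, 0], [0, 0, 0]]

A is strictly triangular, hence nilpotent: A³ = 0, so A⁶ = 0.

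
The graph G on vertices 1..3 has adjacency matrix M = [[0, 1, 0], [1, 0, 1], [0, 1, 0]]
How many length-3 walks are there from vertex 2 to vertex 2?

The number of length-3 walks from vertex 2 to vertex 2 is entry (2,2) of M^3, where M is the adjacency matrix.
M^2 = [[1, 0, 1], [0, 2, 0], [1, 0, 1]]
M^3 = [[0, 2, 0], [2, 0, 2], [0, 2, 0]]

0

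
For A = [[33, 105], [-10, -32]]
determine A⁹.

tr A = 1 and det A = -6, so the characteristic polynomial is λ² − (1)λ + (-6) with roots 3 and -2.
Eigenvectors give P = [[-7, 3], [2, -1]] with P⁻¹ = [[-1, -3], [-2, -7]], and A = P·diag(3, -2)·P⁻¹.
Then A⁹ = P·diag(19683, -512)·P⁻¹ = [[-137781, -1536], [39366, 512]] · [[-1, -3], [-2, -7]] = [[140853, 424095], [-40390, -121682]].

[[140853, 424095], [-40390, -121682]]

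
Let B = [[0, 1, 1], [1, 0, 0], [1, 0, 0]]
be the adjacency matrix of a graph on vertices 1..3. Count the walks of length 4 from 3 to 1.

The number of length-4 walks from vertex 3 to vertex 1 is entry (3,1) of B⁴, where B is the adjacency matrix.
B² = [[2, 0, 0], [0, 1, 1], [0, 1, 1]]
B³ = [[0, 2, 2], [2, 0, 0], [2, 0, 0]]
B⁴ = [[4, 0, 0], [0, 2, 2], [0, 2, 2]]

0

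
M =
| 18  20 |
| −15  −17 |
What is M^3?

[[132, 140], [−105, −113]]

tr M = 1 and det M = −6, so the characteristic polynomial is λ² − (1)λ + (−6) with roots −2 and 3.
Eigenvectors give P = [[1, 4], [−1, −3]] with P⁻¹ = [[−3, −4], [1, 1]], and M = P·diag(−2, 3)·P⁻¹.
Then M^3 = P·diag(−8, 27)·P⁻¹ = [[−8, 108], [8, −81]] · [[−3, −4], [1, 1]] = [[132, 140], [−105, −113]].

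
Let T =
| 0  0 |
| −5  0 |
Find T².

T is strictly triangular, hence nilpotent: T² = 0, so T² = 0.

[[0, 0], [0, 0]]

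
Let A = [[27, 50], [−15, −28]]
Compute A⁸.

[[−31269, −63050], [18915, 38086]]

tr A = −1 and det A = −6, so the characteristic polynomial is λ² − (−1)λ + (−6) with roots 2 and −3.
Eigenvectors give P = [[−2, −5], [1, 3]] with P⁻¹ = [[−3, −5], [1, 2]], and A = P·diag(2, −3)·P⁻¹.
Then A⁸ = P·diag(256, 6561)·P⁻¹ = [[−512, −32805], [256, 19683]] · [[−3, −5], [1, 2]] = [[−31269, −63050], [18915, 38086]].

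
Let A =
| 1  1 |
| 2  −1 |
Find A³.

A² = [[3, 0], [0, 3]]
A³ = [[3, 3], [6, −3]]

[[3, 3], [6, −3]]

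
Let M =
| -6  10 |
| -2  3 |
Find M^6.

tr M = -3 and det M = 2, so the characteristic polynomial is λ² − (-3)λ + (2) with roots -2 and -1.
Eigenvectors give P = [[-5, 2], [-2, 1]] with P⁻¹ = [[-1, 2], [-2, 5]], and M = P·diag(-2, -1)·P⁻¹.
Then M^6 = P·diag(64, 1)·P⁻¹ = [[-320, 2], [-128, 1]] · [[-1, 2], [-2, 5]] = [[316, -630], [126, -251]].

[[316, -630], [126, -251]]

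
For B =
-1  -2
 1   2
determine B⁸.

[[-1, -2], [1, 2]]

B² = B (a projection; rank 1, trace 1), so B⁸ = B.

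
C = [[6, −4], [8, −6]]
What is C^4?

[[16, 0], [0, 16]]

tr C = 0 and det C = −4, so the characteristic polynomial is λ² − (0)λ + (−4) with roots 2 and −2.
Eigenvectors give P = [[1, −1], [1, −2]] with P⁻¹ = [[2, −1], [1, −1]], and C = P·diag(2, −2)·P⁻¹.
Then C^4 = P·diag(16, 16)·P⁻¹ = [[16, −16], [16, −32]] · [[2, −1], [1, −1]] = [[16, 0], [0, 16]].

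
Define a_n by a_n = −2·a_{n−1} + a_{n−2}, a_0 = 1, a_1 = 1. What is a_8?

With companion matrix A = [[−2, 1], [1, 0]], [a_n, a_{n−1}]ᵀ = A·[a_{n−1}, a_{n−2}]ᵀ, so [a_8, a_7]ᵀ = A⁷·[a_1, a_0]ᵀ.
A⁷ = [[−408, 169], [169, −70]], giving [a_8, a_7]ᵀ = [[−239], [99]].

−239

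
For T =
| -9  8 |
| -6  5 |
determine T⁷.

[[-8745, 8744], [-6558, 6557]]

tr T = -4 and det T = 3, so the characteristic polynomial is λ² − (-4)λ + (3) with roots -3 and -1.
Eigenvectors give P = [[4, 1], [3, 1]] with P⁻¹ = [[1, -1], [-3, 4]], and T = P·diag(-3, -1)·P⁻¹.
Then T⁷ = P·diag(-2187, -1)·P⁻¹ = [[-8748, -1], [-6561, -1]] · [[1, -1], [-3, 4]] = [[-8745, 8744], [-6558, 6557]].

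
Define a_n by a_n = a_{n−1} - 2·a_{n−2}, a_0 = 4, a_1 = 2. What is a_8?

-62

With companion matrix C = [[1, -2], [1, 0]], [a_n, a_{n−1}]ᵀ = C·[a_{n−1}, a_{n−2}]ᵀ, so [a_8, a_7]ᵀ = C^7·[a_1, a_0]ᵀ.
C^7 = [[-3, -14], [7, -10]], giving [a_8, a_7]ᵀ = [[-62], [-26]].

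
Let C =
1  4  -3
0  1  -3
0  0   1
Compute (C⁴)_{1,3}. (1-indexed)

C = I + N where N = [[0, 4, -3], [0, 0, -3], [0, 0, 0]] is strictly upper-triangular, so N³ = 0.
(I + N)⁴ = I + 4·N + 6·N² = [[1, 16, -84], [0, 1, -12], [0, 0, 1]].

-84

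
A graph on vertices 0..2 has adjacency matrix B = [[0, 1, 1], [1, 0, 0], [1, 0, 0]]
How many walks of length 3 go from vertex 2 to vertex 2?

The number of length-3 walks from vertex 2 to vertex 2 is entry (2,2) of B³, where B is the adjacency matrix.
B² = [[2, 0, 0], [0, 1, 1], [0, 1, 1]]
B³ = [[0, 2, 2], [2, 0, 0], [2, 0, 0]]

0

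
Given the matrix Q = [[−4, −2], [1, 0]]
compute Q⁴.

[[164, 96], [−48, −28]]

Q² = [[14, 8], [−4, −2]]
Q³ = [[−48, −28], [14, 8]]
Q⁴ = [[164, 96], [−48, −28]]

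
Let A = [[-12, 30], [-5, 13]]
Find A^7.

[[-4758, 13890], [-2315, 6817]]

tr A = 1 and det A = -6, so the characteristic polynomial is λ² − (1)λ + (-6) with roots -2 and 3.
Eigenvectors give P = [[-3, 2], [-1, 1]] with P⁻¹ = [[-1, 2], [-1, 3]], and A = P·diag(-2, 3)·P⁻¹.
Then A^7 = P·diag(-128, 2187)·P⁻¹ = [[384, 4374], [128, 2187]] · [[-1, 2], [-1, 3]] = [[-4758, 13890], [-2315, 6817]].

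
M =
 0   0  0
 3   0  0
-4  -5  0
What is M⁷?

[[0, 0, 0], [0, 0, 0], [0, 0, 0]]

M is strictly triangular, hence nilpotent: M³ = 0, so M⁷ = 0.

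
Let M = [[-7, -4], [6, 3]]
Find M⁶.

[[2185, 1456], [-2184, -1455]]

tr M = -4 and det M = 3, so the characteristic polynomial is λ² − (-4)λ + (3) with roots -1 and -3.
Eigenvectors give P = [[-2, -1], [3, 1]] with P⁻¹ = [[1, 1], [-3, -2]], and M = P·diag(-1, -3)·P⁻¹.
Then M⁶ = P·diag(1, 729)·P⁻¹ = [[-2, -729], [3, 729]] · [[1, 1], [-3, -2]] = [[2185, 1456], [-2184, -1455]].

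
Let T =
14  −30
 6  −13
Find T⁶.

[[316, −630], [126, −251]]

tr T = 1 and det T = −2, so the characteristic polynomial is λ² − (1)λ + (−2) with roots 2 and −1.
Eigenvectors give P = [[−5, 2], [−2, 1]] with P⁻¹ = [[−1, 2], [−2, 5]], and T = P·diag(2, −1)·P⁻¹.
Then T⁶ = P·diag(64, 1)·P⁻¹ = [[−320, 2], [−128, 1]] · [[−1, 2], [−2, 5]] = [[316, −630], [126, −251]].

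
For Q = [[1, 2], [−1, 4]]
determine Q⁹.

tr Q = 5 and det Q = 6, so the characteristic polynomial is λ² − (5)λ + (6) with roots 2 and 3.
Eigenvectors give P = [[2, 1], [1, 1]] with P⁻¹ = [[1, −1], [−1, 2]], and Q = P·diag(2, 3)·P⁻¹.
Then Q⁹ = P·diag(512, 19683)·P⁻¹ = [[1024, 19683], [512, 19683]] · [[1, −1], [−1, 2]] = [[−18659, 38342], [−19171, 38854]].

[[−18659, 38342], [−19171, 38854]]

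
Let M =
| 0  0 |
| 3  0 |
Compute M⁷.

M is strictly triangular, hence nilpotent: M² = 0, so M⁷ = 0.

[[0, 0], [0, 0]]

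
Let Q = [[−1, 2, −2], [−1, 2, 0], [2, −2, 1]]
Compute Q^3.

Q^2 = [[−5, 6, 0], [−1, 2, 2], [2, −2, −3]]
Q^3 = [[−1, 2, 10], [3, −2, 4], [−6, 6, −7]]

[[−1, 2, 10], [3, −2, 4], [−6, 6, −7]]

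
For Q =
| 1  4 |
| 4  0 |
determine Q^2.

[[17, 4], [4, 16]]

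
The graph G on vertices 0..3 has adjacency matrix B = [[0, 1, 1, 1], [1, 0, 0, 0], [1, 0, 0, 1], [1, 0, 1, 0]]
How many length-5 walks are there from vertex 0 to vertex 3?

The number of length-5 walks from vertex 0 to vertex 3 is entry (0,3) of B⁵, where B is the adjacency matrix.
B² = [[3, 0, 1, 1], [0, 1, 1, 1], [1, 1, 2, 1], [1, 1, 1, 2]]
B³ = [[2, 3, 4, 4], [3, 0, 1, 1], [4, 1, 2, 3], [4, 1, 3, 2]]
B⁴ = [[11, 2, 6, 6], [2, 3, 4, 4], [6, 4, 7, 6], [6, 4, 6, 7]]
B⁵ = [[14, 11, 17, 17], [11, 2, 6, 6], [17, 6, 12, 13], [17, 6, 13, 12]]

17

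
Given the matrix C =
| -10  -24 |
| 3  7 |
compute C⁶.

[[568, 1512], [-189, -503]]

tr C = -3 and det C = 2, so the characteristic polynomial is λ² − (-3)λ + (2) with roots -2 and -1.
Eigenvectors give P = [[-3, -8], [1, 3]] with P⁻¹ = [[-3, -8], [1, 3]], and C = P·diag(-2, -1)·P⁻¹.
Then C⁶ = P·diag(64, 1)·P⁻¹ = [[-192, -8], [64, 3]] · [[-3, -8], [1, 3]] = [[568, 1512], [-189, -503]].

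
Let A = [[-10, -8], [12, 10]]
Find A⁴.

tr A = 0 and det A = -4, so the characteristic polynomial is λ² − (0)λ + (-4) with roots 2 and -2.
Eigenvectors give P = [[-2, -1], [3, 1]] with P⁻¹ = [[1, 1], [-3, -2]], and A = P·diag(2, -2)·P⁻¹.
Then A⁴ = P·diag(16, 16)·P⁻¹ = [[-32, -16], [48, 16]] · [[1, 1], [-3, -2]] = [[16, 0], [0, 16]].

[[16, 0], [0, 16]]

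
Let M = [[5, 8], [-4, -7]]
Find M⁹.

[[19685, 39368], [-19684, -39367]]

tr M = -2 and det M = -3, so the characteristic polynomial is λ² − (-2)λ + (-3) with roots -3 and 1.
Eigenvectors give P = [[-1, 2], [1, -1]] with P⁻¹ = [[1, 2], [1, 1]], and M = P·diag(-3, 1)·P⁻¹.
Then M⁹ = P·diag(-19683, 1)·P⁻¹ = [[19683, 2], [-19683, -1]] · [[1, 2], [1, 1]] = [[19685, 39368], [-19684, -39367]].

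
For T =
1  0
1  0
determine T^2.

[[1, 0], [1, 0]]

T² = T (a projection; rank 1, trace 1), so T^2 = T.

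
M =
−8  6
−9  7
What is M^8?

[[766, −510], [765, −509]]

tr M = −1 and det M = −2, so the characteristic polynomial is λ² − (−1)λ + (−2) with roots 1 and −2.
Eigenvectors give P = [[−2, 1], [−3, 1]] with P⁻¹ = [[1, −1], [3, −2]], and M = P·diag(1, −2)·P⁻¹.
Then M^8 = P·diag(1, 256)·P⁻¹ = [[−2, 256], [−3, 256]] · [[1, −1], [3, −2]] = [[766, −510], [765, −509]].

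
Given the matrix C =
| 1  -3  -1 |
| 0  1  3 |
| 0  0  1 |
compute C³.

C = I + N where N = [[0, -3, -1], [0, 0, 3], [0, 0, 0]] is strictly upper-triangular, so N³ = 0.
(I + N)³ = I + 3·N + 3·N² = [[1, -9, -30], [0, 1, 9], [0, 0, 1]].

[[1, -9, -30], [0, 1, 9], [0, 0, 1]]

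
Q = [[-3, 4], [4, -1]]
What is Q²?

[[25, -16], [-16, 17]]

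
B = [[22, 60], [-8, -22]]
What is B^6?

[[64, 0], [0, 64]]

tr B = 0 and det B = -4, so the characteristic polynomial is λ² − (0)λ + (-4) with roots 2 and -2.
Eigenvectors give P = [[3, -5], [-1, 2]] with P⁻¹ = [[2, 5], [1, 3]], and B = P·diag(2, -2)·P⁻¹.
Then B^6 = P·diag(64, 64)·P⁻¹ = [[192, -320], [-64, 128]] · [[2, 5], [1, 3]] = [[64, 0], [0, 64]].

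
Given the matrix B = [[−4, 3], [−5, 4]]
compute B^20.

B² = I (check: tr B = 0 and det B = −1), so B^20 = I since 20 is even.

[[1, 0], [0, 1]]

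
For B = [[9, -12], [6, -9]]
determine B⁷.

[[6561, -8748], [4374, -6561]]

tr B = 0 and det B = -9, so the characteristic polynomial is λ² − (0)λ + (-9) with roots 3 and -3.
Eigenvectors give P = [[2, -1], [1, -1]] with P⁻¹ = [[1, -1], [1, -2]], and B = P·diag(3, -3)·P⁻¹.
Then B⁷ = P·diag(2187, -2187)·P⁻¹ = [[4374, 2187], [2187, 2187]] · [[1, -1], [1, -2]] = [[6561, -8748], [4374, -6561]].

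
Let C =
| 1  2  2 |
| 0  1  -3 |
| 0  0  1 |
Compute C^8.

[[1, 16, -152], [0, 1, -24], [0, 0, 1]]

C = I + N where N = [[0, 2, 2], [0, 0, -3], [0, 0, 0]] is strictly upper-triangular, so N^3 = 0.
(I + N)^8 = I + 8·N + 28·N^2 = [[1, 16, -152], [0, 1, -24], [0, 0, 1]].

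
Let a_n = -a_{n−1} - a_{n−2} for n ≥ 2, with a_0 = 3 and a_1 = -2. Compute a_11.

-1

With companion matrix B = [[-1, -1], [1, 0]], [a_n, a_{n−1}]ᵀ = B·[a_{n−1}, a_{n−2}]ᵀ, so [a_11, a_10]ᵀ = B¹⁰·[a_1, a_0]ᵀ.
B¹⁰ = [[-1, -1], [1, 0]], giving [a_11, a_10]ᵀ = [[-1], [-2]].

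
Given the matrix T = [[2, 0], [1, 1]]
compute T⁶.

[[64, 0], [63, 1]]

tr T = 3 and det T = 2, so the characteristic polynomial is λ² − (3)λ + (2) with roots 2 and 1.
Eigenvectors give P = [[1, 0], [1, -1]] with P⁻¹ = [[1, 0], [1, -1]], and T = P·diag(2, 1)·P⁻¹.
Then T⁶ = P·diag(64, 1)·P⁻¹ = [[64, 0], [64, -1]] · [[1, 0], [1, -1]] = [[64, 0], [63, 1]].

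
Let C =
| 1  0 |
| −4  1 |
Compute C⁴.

C = I + N where N = [[0, 0], [−4, 0]] is strictly lower-triangular, so N² = 0.
(I + N)⁴ = I + 4·N = [[1, 0], [−16, 1]].

[[1, 0], [−16, 1]]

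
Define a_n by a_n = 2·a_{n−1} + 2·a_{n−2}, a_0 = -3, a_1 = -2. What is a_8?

-3760

With companion matrix Q = [[2, 2], [1, 0]], [a_n, a_{n−1}]ᵀ = Q·[a_{n−1}, a_{n−2}]ᵀ, so [a_8, a_7]ᵀ = Q⁷·[a_1, a_0]ᵀ.
Q⁷ = [[896, 656], [328, 240]], giving [a_8, a_7]ᵀ = [[-3760], [-1376]].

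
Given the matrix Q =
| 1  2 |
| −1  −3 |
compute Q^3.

Q^2 = [[−1, −4], [2, 7]]
Q^3 = [[3, 10], [−5, −17]]

[[3, 10], [−5, −17]]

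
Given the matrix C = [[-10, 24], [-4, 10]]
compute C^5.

[[-160, 384], [-64, 160]]

tr C = 0 and det C = -4, so the characteristic polynomial is λ² − (0)λ + (-4) with roots 2 and -2.
Eigenvectors give P = [[2, 3], [1, 1]] with P⁻¹ = [[-1, 3], [1, -2]], and C = P·diag(2, -2)·P⁻¹.
Then C^5 = P·diag(32, -32)·P⁻¹ = [[64, -96], [32, -32]] · [[-1, 3], [1, -2]] = [[-160, 384], [-64, 160]].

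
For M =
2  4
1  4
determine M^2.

[[8, 24], [6, 20]]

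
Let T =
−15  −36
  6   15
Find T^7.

[[−10935, −26244], [4374, 10935]]

tr T = 0 and det T = −9, so the characteristic polynomial is λ² − (0)λ + (−9) with roots −3 and 3.
Eigenvectors give P = [[−3, 2], [1, −1]] with P⁻¹ = [[−1, −2], [−1, −3]], and T = P·diag(−3, 3)·P⁻¹.
Then T^7 = P·diag(−2187, 2187)·P⁻¹ = [[6561, 4374], [−2187, −2187]] · [[−1, −2], [−1, −3]] = [[−10935, −26244], [4374, 10935]].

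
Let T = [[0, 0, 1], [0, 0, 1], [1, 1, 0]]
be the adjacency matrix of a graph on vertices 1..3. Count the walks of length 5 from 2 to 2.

0

The number of length-5 walks from vertex 2 to vertex 2 is entry (2,2) of T⁵, where T is the adjacency matrix.
T² = [[1, 1, 0], [1, 1, 0], [0, 0, 2]]
T³ = [[0, 0, 2], [0, 0, 2], [2, 2, 0]]
T⁴ = [[2, 2, 0], [2, 2, 0], [0, 0, 4]]
T⁵ = [[0, 0, 4], [0, 0, 4], [4, 4, 0]]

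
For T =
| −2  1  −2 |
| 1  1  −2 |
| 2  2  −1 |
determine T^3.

[[1, 4, 4], [4, −11, 16], [−4, −16, 11]]

T^2 = [[1, −5, 4], [−5, −2, −2], [−4, 2, −7]]
T^3 = [[1, 4, 4], [4, −11, 16], [−4, −16, 11]]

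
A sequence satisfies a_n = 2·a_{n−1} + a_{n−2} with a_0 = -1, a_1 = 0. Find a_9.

-408

With companion matrix T = [[2, 1], [1, 0]], [a_n, a_{n−1}]ᵀ = T·[a_{n−1}, a_{n−2}]ᵀ, so [a_9, a_8]ᵀ = T⁸·[a_1, a_0]ᵀ.
T⁸ = [[985, 408], [408, 169]], giving [a_9, a_8]ᵀ = [[-408], [-169]].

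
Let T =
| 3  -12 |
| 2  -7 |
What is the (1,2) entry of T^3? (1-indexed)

-156

tr T = -4 and det T = 3, so the characteristic polynomial is λ² − (-4)λ + (3) with roots -1 and -3.
Eigenvectors give P = [[3, -2], [1, -1]] with P⁻¹ = [[1, -2], [1, -3]], and T = P·diag(-1, -3)·P⁻¹.
Then T^3 = P·diag(-1, -27)·P⁻¹ = [[-3, 54], [-1, 27]] · [[1, -2], [1, -3]] = [[51, -156], [26, -79]].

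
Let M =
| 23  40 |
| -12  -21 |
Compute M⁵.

tr M = 2 and det M = -3, so the characteristic polynomial is λ² − (2)λ + (-3) with roots -1 and 3.
Eigenvectors give P = [[-5, -2], [3, 1]] with P⁻¹ = [[1, 2], [-3, -5]], and M = P·diag(-1, 3)·P⁻¹.
Then M⁵ = P·diag(-1, 243)·P⁻¹ = [[5, -486], [-3, 243]] · [[1, 2], [-3, -5]] = [[1463, 2440], [-732, -1221]].

[[1463, 2440], [-732, -1221]]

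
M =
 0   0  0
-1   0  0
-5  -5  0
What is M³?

M is strictly triangular, hence nilpotent: M³ = 0, so M³ = 0.

[[0, 0, 0], [0, 0, 0], [0, 0, 0]]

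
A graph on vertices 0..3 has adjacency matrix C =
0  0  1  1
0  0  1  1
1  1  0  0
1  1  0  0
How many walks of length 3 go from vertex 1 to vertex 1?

The number of length-3 walks from vertex 1 to vertex 1 is entry (1,1) of C³, where C is the adjacency matrix.
C² = [[2, 2, 0, 0], [2, 2, 0, 0], [0, 0, 2, 2], [0, 0, 2, 2]]
C³ = [[0, 0, 4, 4], [0, 0, 4, 4], [4, 4, 0, 0], [4, 4, 0, 0]]

0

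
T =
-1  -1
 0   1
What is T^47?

[[-1, -1], [0, 1]]

T² = I (check: tr T = 0 and det T = -1), so T^47 = T since 47 is odd.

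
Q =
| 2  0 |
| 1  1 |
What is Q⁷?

[[128, 0], [127, 1]]

tr Q = 3 and det Q = 2, so the characteristic polynomial is λ² − (3)λ + (2) with roots 2 and 1.
Eigenvectors give P = [[1, 0], [1, −1]] with P⁻¹ = [[1, 0], [1, −1]], and Q = P·diag(2, 1)·P⁻¹.
Then Q⁷ = P·diag(128, 1)·P⁻¹ = [[128, 0], [128, −1]] · [[1, 0], [1, −1]] = [[128, 0], [127, 1]].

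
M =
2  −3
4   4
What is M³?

[[−88, −48], [64, −56]]

M² = [[−8, −18], [24, 4]]
M³ = [[−88, −48], [64, −56]]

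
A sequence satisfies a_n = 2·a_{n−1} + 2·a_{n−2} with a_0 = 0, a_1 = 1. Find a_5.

With companion matrix T = [[2, 2], [1, 0]], [a_n, a_{n−1}]ᵀ = T·[a_{n−1}, a_{n−2}]ᵀ, so [a_5, a_4]ᵀ = T^4·[a_1, a_0]ᵀ.
T^4 = [[44, 32], [16, 12]], giving [a_5, a_4]ᵀ = [[44], [16]].

44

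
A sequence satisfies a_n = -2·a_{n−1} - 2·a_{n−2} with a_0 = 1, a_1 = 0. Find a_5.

0

With companion matrix T = [[-2, -2], [1, 0]], [a_n, a_{n−1}]ᵀ = T·[a_{n−1}, a_{n−2}]ᵀ, so [a_5, a_4]ᵀ = T⁴·[a_1, a_0]ᵀ.
T⁴ = [[-4, 0], [0, -4]], giving [a_5, a_4]ᵀ = [[0], [-4]].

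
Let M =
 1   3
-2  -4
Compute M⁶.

[[-125, -189], [126, 190]]

tr M = -3 and det M = 2, so the characteristic polynomial is λ² − (-3)λ + (2) with roots -2 and -1.
Eigenvectors give P = [[-1, 3], [1, -2]] with P⁻¹ = [[2, 3], [1, 1]], and M = P·diag(-2, -1)·P⁻¹.
Then M⁶ = P·diag(64, 1)·P⁻¹ = [[-64, 3], [64, -2]] · [[2, 3], [1, 1]] = [[-125, -189], [126, 190]].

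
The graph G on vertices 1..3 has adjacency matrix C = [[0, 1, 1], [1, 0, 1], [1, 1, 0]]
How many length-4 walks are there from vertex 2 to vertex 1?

5

The number of length-4 walks from vertex 2 to vertex 1 is entry (2,1) of C⁴, where C is the adjacency matrix.
C² = [[2, 1, 1], [1, 2, 1], [1, 1, 2]]
C³ = [[2, 3, 3], [3, 2, 3], [3, 3, 2]]
C⁴ = [[6, 5, 5], [5, 6, 5], [5, 5, 6]]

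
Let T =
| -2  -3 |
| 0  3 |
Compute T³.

[[-8, -21], [0, 27]]

T² = [[4, -3], [0, 9]]
T³ = [[-8, -21], [0, 27]]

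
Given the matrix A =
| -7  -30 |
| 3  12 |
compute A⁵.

tr A = 5 and det A = 6, so the characteristic polynomial is λ² − (5)λ + (6) with roots 3 and 2.
Eigenvectors give P = [[-3, 10], [1, -3]] with P⁻¹ = [[3, 10], [1, 3]], and A = P·diag(3, 2)·P⁻¹.
Then A⁵ = P·diag(243, 32)·P⁻¹ = [[-729, 320], [243, -96]] · [[3, 10], [1, 3]] = [[-1867, -6330], [633, 2142]].

[[-1867, -6330], [633, 2142]]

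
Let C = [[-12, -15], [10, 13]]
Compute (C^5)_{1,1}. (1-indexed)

-582

tr C = 1 and det C = -6, so the characteristic polynomial is λ² − (1)λ + (-6) with roots -2 and 3.
Eigenvectors give P = [[3, 1], [-2, -1]] with P⁻¹ = [[1, 1], [-2, -3]], and C = P·diag(-2, 3)·P⁻¹.
Then C^5 = P·diag(-32, 243)·P⁻¹ = [[-96, 243], [64, -243]] · [[1, 1], [-2, -3]] = [[-582, -825], [550, 793]].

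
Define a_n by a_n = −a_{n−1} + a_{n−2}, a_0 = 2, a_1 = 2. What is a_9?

With companion matrix T = [[−1, 1], [1, 0]], [a_n, a_{n−1}]ᵀ = T·[a_{n−1}, a_{n−2}]ᵀ, so [a_9, a_8]ᵀ = T^8·[a_1, a_0]ᵀ.
T^8 = [[34, −21], [−21, 13]], giving [a_9, a_8]ᵀ = [[26], [−16]].

26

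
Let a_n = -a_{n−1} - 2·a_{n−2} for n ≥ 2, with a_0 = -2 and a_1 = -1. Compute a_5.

13

With companion matrix Q = [[-1, -2], [1, 0]], [a_n, a_{n−1}]ᵀ = Q·[a_{n−1}, a_{n−2}]ᵀ, so [a_5, a_4]ᵀ = Q⁴·[a_1, a_0]ᵀ.
Q⁴ = [[-1, -6], [3, 2]], giving [a_5, a_4]ᵀ = [[13], [-7]].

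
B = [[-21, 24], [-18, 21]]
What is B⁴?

[[81, 0], [0, 81]]

tr B = 0 and det B = -9, so the characteristic polynomial is λ² − (0)λ + (-9) with roots -3 and 3.
Eigenvectors give P = [[4, 1], [3, 1]] with P⁻¹ = [[1, -1], [-3, 4]], and B = P·diag(-3, 3)·P⁻¹.
Then B⁴ = P·diag(81, 81)·P⁻¹ = [[324, 81], [243, 81]] · [[1, -1], [-3, 4]] = [[81, 0], [0, 81]].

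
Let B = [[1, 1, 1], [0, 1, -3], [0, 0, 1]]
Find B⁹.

[[1, 9, -99], [0, 1, -27], [0, 0, 1]]

B = I + N where N = [[0, 1, 1], [0, 0, -3], [0, 0, 0]] is strictly upper-triangular, so N³ = 0.
(I + N)⁹ = I + 9·N + 36·N² = [[1, 9, -99], [0, 1, -27], [0, 0, 1]].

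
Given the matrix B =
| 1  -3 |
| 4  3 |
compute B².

[[-11, -12], [16, -3]]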